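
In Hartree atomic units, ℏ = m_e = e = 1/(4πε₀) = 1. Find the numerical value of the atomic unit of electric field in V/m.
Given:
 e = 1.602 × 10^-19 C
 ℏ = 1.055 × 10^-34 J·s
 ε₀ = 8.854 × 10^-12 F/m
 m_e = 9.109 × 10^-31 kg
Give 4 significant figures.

5.131 × 10^11 V/m

The unique combination of the constants set to 1 with dimensions of electric field is E_au = E_h/(e a₀) = m_e²e⁵/((4πε₀)³ℏ⁴).
E_h = 4.354 × 10^-18 J
a₀ = 5.297 × 10^-11 m
E_h/(e·a₀) = 5.131 × 10^11 V/m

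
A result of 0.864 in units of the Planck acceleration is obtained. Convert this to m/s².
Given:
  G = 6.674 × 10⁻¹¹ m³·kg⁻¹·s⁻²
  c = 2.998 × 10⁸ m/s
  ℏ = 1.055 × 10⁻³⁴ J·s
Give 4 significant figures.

4.804 × 10⁵¹ m/s²

One Planck acceleration: a_P = √(c⁷/(ℏG)) = 5.560 × 10⁵¹ m/s².
0.864 × 5.560 × 10⁵¹ m/s² = 4.804 × 10⁵¹ m/s²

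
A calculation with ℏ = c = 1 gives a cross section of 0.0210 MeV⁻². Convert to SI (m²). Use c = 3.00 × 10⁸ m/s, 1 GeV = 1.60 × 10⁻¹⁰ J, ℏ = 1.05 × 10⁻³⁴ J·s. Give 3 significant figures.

Area is [L]² = [E]⁻²·(ℏc)²; restore (ℏc)².
1 GeV⁻² → (ℏc)² × (1 GeV in J)⁻² = 3.88 × 10⁻³² m².
Convert the energy scale: 0.0210 MeV⁻² = 2.10 × 10⁴ GeV⁻².
Result: 2.10 × 10⁴ × 3.88 × 10⁻³² = 8.14 × 10⁻²⁸ m².

8.14 × 10⁻²⁸ m²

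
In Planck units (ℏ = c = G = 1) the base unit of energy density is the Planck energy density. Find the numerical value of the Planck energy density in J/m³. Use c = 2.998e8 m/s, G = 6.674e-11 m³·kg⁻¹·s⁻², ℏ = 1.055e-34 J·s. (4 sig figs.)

u_P = c⁷/(ℏG²)
  = 2.177e59 / 4.699e-55
  = 4.632e113 J/m³

4.632e113 J/m³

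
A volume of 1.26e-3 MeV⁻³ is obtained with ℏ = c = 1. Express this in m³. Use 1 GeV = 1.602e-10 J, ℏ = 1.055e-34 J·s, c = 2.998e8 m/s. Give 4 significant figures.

Volume is [L]³ = [E]⁻³·(ℏc)³.
1 GeV⁻³ → (ℏc)³ × (1 GeV in J)⁻³ = 7.696e-48 m³.
Convert the energy scale: 1.26e-3 MeV⁻³ = 1.26e6 GeV⁻³.
Result: 1.26e6 × 7.696e-48 = 9.697e-42 m³.

9.697e-42 m³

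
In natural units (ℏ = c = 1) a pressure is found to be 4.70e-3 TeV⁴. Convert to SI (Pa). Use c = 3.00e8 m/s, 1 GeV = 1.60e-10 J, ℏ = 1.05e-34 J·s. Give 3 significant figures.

9.85e46 Pa

Pressure is [E]/[L]³ = [E]⁴/(ℏc)³.
1 GeV⁴ → 1/(ℏc)³ × (1 GeV in J)⁴ = 2.10e37 Pa.
Convert the energy scale: 4.70e-3 TeV⁴ = 4.70e9 GeV⁴.
Result: 4.70e9 × 2.10e37 = 9.85e46 Pa.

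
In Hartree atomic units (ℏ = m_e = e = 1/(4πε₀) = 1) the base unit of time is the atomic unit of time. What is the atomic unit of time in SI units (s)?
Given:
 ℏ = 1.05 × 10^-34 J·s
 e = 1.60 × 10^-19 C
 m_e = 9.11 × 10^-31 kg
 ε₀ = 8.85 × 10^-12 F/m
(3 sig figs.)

2.40 × 10^-17 s

τ_au = (4πε₀)²ℏ³/(m_e e⁴)
E_h = 4.38 × 10^-18 J
ℏ/E_h = 2.40 × 10^-17 s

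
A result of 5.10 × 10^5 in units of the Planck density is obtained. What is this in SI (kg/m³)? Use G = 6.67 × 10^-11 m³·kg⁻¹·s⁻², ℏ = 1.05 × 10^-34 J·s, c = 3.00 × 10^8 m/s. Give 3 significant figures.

2.65 × 10^102 kg/m³

One Planck density: ρ_P = c⁵/(ℏG²) = 5.20 × 10^96 kg/m³.
5.10 × 10^5 × 5.20 × 10^96 kg/m³ = 2.65 × 10^102 kg/m³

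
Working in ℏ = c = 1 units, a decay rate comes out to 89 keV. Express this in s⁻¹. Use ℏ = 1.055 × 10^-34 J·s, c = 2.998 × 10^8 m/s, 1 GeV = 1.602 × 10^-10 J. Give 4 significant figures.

1.351 × 10^20 s⁻¹

A rate is [E]/ℏ; divide by ℏ.
1 GeV → 1/ℏ × (1 GeV in J) = 1.518 × 10^24 s⁻¹.
Convert the energy scale: 89 keV = 8.90 × 10^-5 GeV.
Result: 8.90 × 10^-5 × 1.518 × 10^24 = 1.351 × 10^20 s⁻¹.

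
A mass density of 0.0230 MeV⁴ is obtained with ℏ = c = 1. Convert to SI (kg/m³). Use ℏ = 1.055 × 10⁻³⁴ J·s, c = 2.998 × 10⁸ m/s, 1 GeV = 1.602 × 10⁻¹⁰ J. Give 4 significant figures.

Mass density is [E]/(c²[L]³) = [E]⁴/(ℏ³c⁵).
1 GeV⁴ → 1/(ℏ³c⁵) × (1 GeV in J)⁴ = 2.316 × 10²⁰ kg/m³.
Convert the energy scale: 0.0230 MeV⁴ = 2.30 × 10⁻¹⁴ GeV⁴.
Result: 2.30 × 10⁻¹⁴ × 2.316 × 10²⁰ = 5.327 × 10⁶ kg/m³.

5.327 × 10⁶ kg/m³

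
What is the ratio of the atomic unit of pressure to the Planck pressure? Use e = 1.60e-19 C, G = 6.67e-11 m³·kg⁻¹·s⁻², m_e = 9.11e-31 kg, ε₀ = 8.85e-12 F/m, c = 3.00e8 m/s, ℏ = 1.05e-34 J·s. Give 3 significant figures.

atomic unit of pressure: P_au = E_h/a₀³ = m_e⁴e¹⁰/((4πε₀)⁵ℏ⁸) = 3.01e13 Pa
Planck pressure: p_P = c⁷/(ℏG²) = 4.68e113 Pa
ratio = 3.01e13 / 4.68e113 = 6.44e-101

6.44e-101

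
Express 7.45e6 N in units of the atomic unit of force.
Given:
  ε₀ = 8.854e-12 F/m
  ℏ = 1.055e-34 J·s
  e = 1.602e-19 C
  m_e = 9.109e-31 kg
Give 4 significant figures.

9.064e13

atomic unit of force: F_au = E_h/a₀ = m_e²e⁶/((4πε₀)³ℏ⁴) = 8.220e-8 N.
7.45e6 / 8.220e-8 = 9.064e13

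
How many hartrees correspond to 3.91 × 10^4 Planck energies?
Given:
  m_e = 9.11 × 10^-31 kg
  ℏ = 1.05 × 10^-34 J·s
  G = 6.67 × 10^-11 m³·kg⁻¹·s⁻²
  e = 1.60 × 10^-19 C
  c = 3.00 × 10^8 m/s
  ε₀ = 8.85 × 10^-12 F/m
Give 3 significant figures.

1.75 × 10^31

Planck energy: E_P = √(ℏc⁵/G) = 1.96 × 10^9 J
hartree: E_h = m_e e⁴/(4πε₀ℏ)² = 4.38 × 10^-18 J
3.91 × 10^4 × 1.96 × 10^9 / 4.38 × 10^-18 = 1.75 × 10^31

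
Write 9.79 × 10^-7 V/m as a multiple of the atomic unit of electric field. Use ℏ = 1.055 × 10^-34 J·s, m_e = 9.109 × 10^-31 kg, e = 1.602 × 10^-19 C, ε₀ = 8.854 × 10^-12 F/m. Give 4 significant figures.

1.908 × 10^-18

atomic unit of electric field: E_au = E_h/(e a₀) = m_e²e⁵/((4πε₀)³ℏ⁴) = 5.131 × 10^11 V/m.
9.79 × 10^-7 / 5.131 × 10^11 = 1.908 × 10^-18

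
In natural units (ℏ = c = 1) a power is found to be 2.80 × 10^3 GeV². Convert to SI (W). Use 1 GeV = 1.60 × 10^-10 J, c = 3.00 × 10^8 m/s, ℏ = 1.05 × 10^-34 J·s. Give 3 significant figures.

Power is [E]/[T] = [E]²/ℏ.
1 GeV² → 1/ℏ × (1 GeV in J)² = 2.44 × 10^14 W.
Result: 2.80 × 10^3 × 2.44 × 10^14 = 6.83 × 10^17 W.

6.83 × 10^17 W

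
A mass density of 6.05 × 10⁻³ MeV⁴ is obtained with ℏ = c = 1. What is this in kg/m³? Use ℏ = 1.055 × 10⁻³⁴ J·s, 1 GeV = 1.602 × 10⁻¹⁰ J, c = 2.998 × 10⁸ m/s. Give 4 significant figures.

1.401 × 10⁶ kg/m³

Mass density is [E]/(c²[L]³) = [E]⁴/(ℏ³c⁵).
1 GeV⁴ → 1/(ℏ³c⁵) × (1 GeV in J)⁴ = 2.316 × 10²⁰ kg/m³.
Convert the energy scale: 6.05 × 10⁻³ MeV⁴ = 6.05 × 10⁻¹⁵ GeV⁴.
Result: 6.05 × 10⁻¹⁵ × 2.316 × 10²⁰ = 1.401 × 10⁶ kg/m³.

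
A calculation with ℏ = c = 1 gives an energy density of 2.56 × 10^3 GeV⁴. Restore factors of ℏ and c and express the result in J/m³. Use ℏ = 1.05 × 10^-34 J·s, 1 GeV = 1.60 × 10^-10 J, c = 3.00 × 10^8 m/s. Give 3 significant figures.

5.37 × 10^40 J/m³

[E]/[L]³ = [E]⁴/(ℏc)³; restore (ℏc)⁻³.
1 GeV⁴ → 1/(ℏc)³ × (1 GeV in J)⁴ = 2.10 × 10^37 J/m³.
Result: 2.56 × 10^3 × 2.10 × 10^37 = 5.37 × 10^40 J/m³.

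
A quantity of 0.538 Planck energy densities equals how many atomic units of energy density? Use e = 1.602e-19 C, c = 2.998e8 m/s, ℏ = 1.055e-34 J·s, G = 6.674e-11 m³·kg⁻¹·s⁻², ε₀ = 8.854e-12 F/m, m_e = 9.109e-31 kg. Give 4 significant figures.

Planck energy density: u_P = c⁷/(ℏG²) = 4.632e113 J/m³
atomic unit of energy density: u_au = E_h/a₀³ = m_e⁴e¹⁰/((4πε₀)⁵ℏ⁸) = 2.929e13 J/m³
0.538 × 4.632e113 / 2.929e13 = 8.508e99

8.508e99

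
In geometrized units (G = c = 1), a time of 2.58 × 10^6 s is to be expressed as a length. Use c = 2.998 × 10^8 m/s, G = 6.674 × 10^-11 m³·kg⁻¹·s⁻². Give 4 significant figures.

Time → length via c.
2.58 × 10^6 s × (c) = 7.735 × 10^14 m

7.735 × 10^14 m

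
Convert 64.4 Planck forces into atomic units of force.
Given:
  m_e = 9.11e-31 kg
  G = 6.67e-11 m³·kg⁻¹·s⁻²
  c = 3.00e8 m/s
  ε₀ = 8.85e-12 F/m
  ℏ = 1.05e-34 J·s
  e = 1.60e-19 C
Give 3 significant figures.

Planck force: F_P = c⁴/G = 1.21e44 N
atomic unit of force: F_au = E_h/a₀ = m_e²e⁶/((4πε₀)³ℏ⁴) = 8.33e-8 N
64.4 × 1.21e44 / 8.33e-8 = 9.39e52

9.39e52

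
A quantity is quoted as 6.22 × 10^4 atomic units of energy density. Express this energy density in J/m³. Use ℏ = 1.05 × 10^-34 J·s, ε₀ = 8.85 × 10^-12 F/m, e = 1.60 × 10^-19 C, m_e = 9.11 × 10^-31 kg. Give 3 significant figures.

1.87 × 10^18 J/m³

One atomic unit of energy density: u_au = E_h/a₀³ = m_e⁴e¹⁰/((4πε₀)⁵ℏ⁸) = 3.01 × 10^13 J/m³.
6.22 × 10^4 × 3.01 × 10^13 J/m³ = 1.87 × 10^18 J/m³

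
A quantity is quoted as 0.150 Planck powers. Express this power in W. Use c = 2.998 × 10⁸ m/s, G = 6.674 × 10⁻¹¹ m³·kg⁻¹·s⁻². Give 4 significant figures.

One Planck power: P_P = c⁵/G = 3.629 × 10⁵² W.
0.150 × 3.629 × 10⁵² W = 5.443 × 10⁵¹ W

5.443 × 10⁵¹ W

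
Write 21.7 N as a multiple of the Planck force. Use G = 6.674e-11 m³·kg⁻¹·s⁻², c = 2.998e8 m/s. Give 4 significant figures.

Planck force: F_P = c⁴/G = 1.210e44 N.
21.7 / 1.210e44 = 1.793e-43

1.793e-43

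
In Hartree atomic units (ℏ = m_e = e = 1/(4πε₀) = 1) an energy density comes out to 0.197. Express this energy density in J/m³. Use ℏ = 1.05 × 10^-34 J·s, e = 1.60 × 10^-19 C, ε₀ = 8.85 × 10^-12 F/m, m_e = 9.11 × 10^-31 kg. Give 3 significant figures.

One atomic unit of energy density: u_au = E_h/a₀³ = m_e⁴e¹⁰/((4πε₀)⁵ℏ⁸) = 3.01 × 10^13 J/m³.
0.197 × 3.01 × 10^13 J/m³ = 5.94 × 10^12 J/m³

5.94 × 10^12 J/m³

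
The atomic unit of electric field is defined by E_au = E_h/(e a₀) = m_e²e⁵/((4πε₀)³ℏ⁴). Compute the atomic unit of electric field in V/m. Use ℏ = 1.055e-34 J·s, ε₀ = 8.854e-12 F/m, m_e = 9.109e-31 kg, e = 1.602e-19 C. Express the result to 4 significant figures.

5.131e11 V/m

E_au = E_h/(e a₀) = m_e²e⁵/((4πε₀)³ℏ⁴)
E_h = 4.354e-18 J
a₀ = 5.297e-11 m
E_h/(e·a₀) = 5.131e11 V/m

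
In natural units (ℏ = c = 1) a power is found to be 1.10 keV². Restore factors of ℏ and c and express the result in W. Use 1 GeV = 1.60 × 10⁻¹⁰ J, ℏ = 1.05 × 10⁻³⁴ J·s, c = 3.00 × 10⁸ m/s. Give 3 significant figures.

268 W

Power is [E]/[T] = [E]²/ℏ.
1 GeV² → 1/ℏ × (1 GeV in J)² = 2.44 × 10¹⁴ W.
Convert the energy scale: 1.10 keV² = 1.10 × 10⁻¹² GeV².
Result: 1.10 × 10⁻¹² × 2.44 × 10¹⁴ = 268 W.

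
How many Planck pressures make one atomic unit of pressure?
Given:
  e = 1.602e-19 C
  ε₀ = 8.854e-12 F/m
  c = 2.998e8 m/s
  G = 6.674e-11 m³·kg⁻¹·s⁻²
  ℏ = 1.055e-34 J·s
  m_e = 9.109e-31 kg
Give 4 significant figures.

atomic unit of pressure: P_au = E_h/a₀³ = m_e⁴e¹⁰/((4πε₀)⁵ℏ⁸) = 2.929e13 Pa
Planck pressure: p_P = c⁷/(ℏG²) = 4.632e113 Pa
ratio = 2.929e13 / 4.632e113 = 6.323e-101

6.323e-101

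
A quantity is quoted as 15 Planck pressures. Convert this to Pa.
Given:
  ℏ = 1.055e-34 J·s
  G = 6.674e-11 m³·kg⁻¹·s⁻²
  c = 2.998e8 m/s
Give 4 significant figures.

One Planck pressure: p_P = c⁷/(ℏG²) = 4.632e113 Pa.
15 × 4.632e113 Pa = 6.948e114 Pa

6.948e114 Pa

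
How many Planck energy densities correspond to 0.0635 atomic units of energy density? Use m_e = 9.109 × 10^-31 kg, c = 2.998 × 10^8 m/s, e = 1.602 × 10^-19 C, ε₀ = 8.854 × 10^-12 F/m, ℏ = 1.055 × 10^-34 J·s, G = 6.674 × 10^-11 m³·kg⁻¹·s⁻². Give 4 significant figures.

atomic unit of energy density: u_au = E_h/a₀³ = m_e⁴e¹⁰/((4πε₀)⁵ℏ⁸) = 2.929 × 10^13 J/m³
Planck energy density: u_P = c⁷/(ℏG²) = 4.632 × 10^113 J/m³
0.0635 × 2.929 × 10^13 / 4.632 × 10^113 = 4.015 × 10^-102

4.015 × 10^-102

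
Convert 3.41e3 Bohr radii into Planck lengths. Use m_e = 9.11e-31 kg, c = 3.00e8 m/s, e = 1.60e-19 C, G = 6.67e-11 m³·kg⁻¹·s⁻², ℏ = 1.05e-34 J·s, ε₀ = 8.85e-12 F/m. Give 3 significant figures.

1.11e28

Bohr radius: a₀ = 4πε₀ℏ²/(m_e e²) = 5.26e-11 m
Planck length: ℓ_P = √(ℏG/c³) = 1.61e-35 m
3.41e3 × 5.26e-11 / 1.61e-35 = 1.11e28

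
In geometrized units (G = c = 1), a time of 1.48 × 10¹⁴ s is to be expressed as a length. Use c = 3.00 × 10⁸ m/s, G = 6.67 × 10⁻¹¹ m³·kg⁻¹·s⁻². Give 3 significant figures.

Time → length via c.
1.48 × 10¹⁴ s × (c) = 4.44 × 10²² m

4.44 × 10²² m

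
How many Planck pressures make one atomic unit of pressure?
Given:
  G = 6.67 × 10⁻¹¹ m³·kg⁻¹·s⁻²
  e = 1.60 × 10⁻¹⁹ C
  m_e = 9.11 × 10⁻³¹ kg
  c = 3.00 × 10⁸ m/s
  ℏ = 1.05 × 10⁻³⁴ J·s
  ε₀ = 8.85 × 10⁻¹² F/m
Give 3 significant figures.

6.44 × 10⁻¹⁰¹

atomic unit of pressure: P_au = E_h/a₀³ = m_e⁴e¹⁰/((4πε₀)⁵ℏ⁸) = 3.01 × 10¹³ Pa
Planck pressure: p_P = c⁷/(ℏG²) = 4.68 × 10¹¹³ Pa
ratio = 3.01 × 10¹³ / 4.68 × 10¹¹³ = 6.44 × 10⁻¹⁰¹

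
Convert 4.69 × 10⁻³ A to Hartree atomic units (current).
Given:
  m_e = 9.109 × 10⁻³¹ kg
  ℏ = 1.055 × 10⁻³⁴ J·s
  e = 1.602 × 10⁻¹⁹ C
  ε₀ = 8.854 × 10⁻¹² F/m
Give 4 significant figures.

0.7093

atomic unit of electric current: I_au = e E_h/ℏ = m_e e⁵/((4πε₀)²ℏ³) = 6.612 × 10⁻³ A.
4.69 × 10⁻³ / 6.612 × 10⁻³ = 0.7093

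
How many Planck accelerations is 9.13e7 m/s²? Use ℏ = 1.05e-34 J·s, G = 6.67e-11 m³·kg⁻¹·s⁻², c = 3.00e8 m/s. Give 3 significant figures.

1.63e-44

Planck acceleration: a_P = √(c⁷/(ℏG)) = 5.59e51 m/s².
9.13e7 / 5.59e51 = 1.63e-44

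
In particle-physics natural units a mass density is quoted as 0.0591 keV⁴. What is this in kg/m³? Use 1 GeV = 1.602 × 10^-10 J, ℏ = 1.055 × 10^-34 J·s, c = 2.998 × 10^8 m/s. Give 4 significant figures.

Mass density is [E]/(c²[L]³) = [E]⁴/(ℏ³c⁵).
1 GeV⁴ → 1/(ℏ³c⁵) × (1 GeV in J)⁴ = 2.316 × 10^20 kg/m³.
Convert the energy scale: 0.0591 keV⁴ = 5.91 × 10^-26 GeV⁴.
Result: 5.91 × 10^-26 × 2.316 × 10^20 = 1.369 × 10^-5 kg/m³.

1.369 × 10^-5 kg/m³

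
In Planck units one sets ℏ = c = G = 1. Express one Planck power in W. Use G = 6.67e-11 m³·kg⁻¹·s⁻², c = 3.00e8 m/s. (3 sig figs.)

3.64e52 W

P_P = c⁵/G
  = 2.43e42 / 6.67e-11
  = 3.64e52 W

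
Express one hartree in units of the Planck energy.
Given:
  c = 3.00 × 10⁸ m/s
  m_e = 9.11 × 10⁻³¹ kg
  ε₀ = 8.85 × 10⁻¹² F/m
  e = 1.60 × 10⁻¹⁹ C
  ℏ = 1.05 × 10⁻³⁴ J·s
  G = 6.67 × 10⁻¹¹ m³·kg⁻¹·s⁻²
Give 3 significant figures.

hartree: E_h = m_e e⁴/(4πε₀ℏ)² = 4.38 × 10⁻¹⁸ J
Planck energy: E_P = √(ℏc⁵/G) = 1.96 × 10⁹ J
ratio = 4.38 × 10⁻¹⁸ / 1.96 × 10⁹ = 2.24 × 10⁻²⁷

2.24 × 10⁻²⁷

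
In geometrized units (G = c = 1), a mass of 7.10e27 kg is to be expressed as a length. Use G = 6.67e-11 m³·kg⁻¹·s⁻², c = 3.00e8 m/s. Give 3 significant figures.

5.26 m

In G = c = 1 units mass has dimensions of length; the conversion factor is G/c².
7.10e27 kg × (G/c²) = 5.26 m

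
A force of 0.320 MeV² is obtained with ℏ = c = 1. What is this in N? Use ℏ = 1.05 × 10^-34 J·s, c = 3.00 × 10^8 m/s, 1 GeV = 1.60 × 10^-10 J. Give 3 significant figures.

0.260 N

Force is [E]/[L] = [E]²/(ℏc); restore (ℏc)⁻¹.
1 GeV² → 1/(ℏc) × (1 GeV in J)² = 8.13 × 10^5 N.
Convert the energy scale: 0.320 MeV² = 3.20 × 10^-7 GeV².
Result: 3.20 × 10^-7 × 8.13 × 10^5 = 0.260 N.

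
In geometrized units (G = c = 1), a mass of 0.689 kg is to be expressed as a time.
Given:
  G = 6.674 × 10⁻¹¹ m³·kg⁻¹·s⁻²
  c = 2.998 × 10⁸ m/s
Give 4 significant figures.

1.707 × 10⁻³⁶ s

Mass → time via G/c³.
0.689 kg × (G/c³) = 1.707 × 10⁻³⁶ s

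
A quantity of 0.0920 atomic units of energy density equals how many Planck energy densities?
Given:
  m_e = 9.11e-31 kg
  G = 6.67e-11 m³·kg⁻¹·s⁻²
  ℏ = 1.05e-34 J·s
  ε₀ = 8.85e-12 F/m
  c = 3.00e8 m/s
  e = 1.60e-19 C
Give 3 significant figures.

5.92e-102

atomic unit of energy density: u_au = E_h/a₀³ = m_e⁴e¹⁰/((4πε₀)⁵ℏ⁸) = 3.01e13 J/m³
Planck energy density: u_P = c⁷/(ℏG²) = 4.68e113 J/m³
0.0920 × 3.01e13 / 4.68e113 = 5.92e-102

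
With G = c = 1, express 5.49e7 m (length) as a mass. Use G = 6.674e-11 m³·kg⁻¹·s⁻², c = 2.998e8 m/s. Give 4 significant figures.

7.393e34 kg

Length → mass via c²/G.
5.49e7 m × (c²/G) = 7.393e34 kg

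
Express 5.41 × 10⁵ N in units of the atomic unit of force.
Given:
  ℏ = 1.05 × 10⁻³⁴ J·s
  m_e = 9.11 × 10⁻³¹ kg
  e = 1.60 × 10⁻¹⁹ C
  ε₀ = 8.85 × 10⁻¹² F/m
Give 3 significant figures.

atomic unit of force: F_au = E_h/a₀ = m_e²e⁶/((4πε₀)³ℏ⁴) = 8.33 × 10⁻⁸ N.
5.41 × 10⁵ / 8.33 × 10⁻⁸ = 6.50 × 10¹²

6.50 × 10¹²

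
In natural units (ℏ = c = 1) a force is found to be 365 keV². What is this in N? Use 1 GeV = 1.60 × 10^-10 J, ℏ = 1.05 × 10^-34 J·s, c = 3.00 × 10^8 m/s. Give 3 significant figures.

Force is [E]/[L] = [E]²/(ℏc); restore (ℏc)⁻¹.
1 GeV² → 1/(ℏc) × (1 GeV in J)² = 8.13 × 10^5 N.
Convert the energy scale: 365 keV² = 3.65 × 10^-10 GeV².
Result: 3.65 × 10^-10 × 8.13 × 10^5 = 2.97 × 10^-4 N.

2.97 × 10^-4 N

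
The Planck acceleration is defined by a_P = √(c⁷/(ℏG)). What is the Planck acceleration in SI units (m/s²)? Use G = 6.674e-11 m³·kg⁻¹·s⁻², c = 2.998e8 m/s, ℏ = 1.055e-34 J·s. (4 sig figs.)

5.560e51 m/s²

a_P = √(c⁷/(ℏG))
  = √(3.092e103)
  = 5.560e51 m/s²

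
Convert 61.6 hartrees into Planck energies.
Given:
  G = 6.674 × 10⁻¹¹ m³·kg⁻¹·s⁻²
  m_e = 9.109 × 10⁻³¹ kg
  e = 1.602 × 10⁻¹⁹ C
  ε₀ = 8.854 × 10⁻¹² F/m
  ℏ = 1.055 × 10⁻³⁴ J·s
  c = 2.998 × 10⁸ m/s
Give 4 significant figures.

1.371 × 10⁻²⁵

hartree: E_h = m_e e⁴/(4πε₀ℏ)² = 4.354 × 10⁻¹⁸ J
Planck energy: E_P = √(ℏc⁵/G) = 1.957 × 10⁹ J
61.6 × 4.354 × 10⁻¹⁸ / 1.957 × 10⁹ = 1.371 × 10⁻²⁵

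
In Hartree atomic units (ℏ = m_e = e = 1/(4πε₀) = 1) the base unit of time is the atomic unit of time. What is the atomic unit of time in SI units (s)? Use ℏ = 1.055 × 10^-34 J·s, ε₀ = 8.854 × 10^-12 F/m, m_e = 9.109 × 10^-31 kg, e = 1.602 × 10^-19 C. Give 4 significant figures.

2.423 × 10^-17 s

τ_au = (4πε₀)²ℏ³/(m_e e⁴)
E_h = 4.354 × 10^-18 J
ℏ/E_h = 2.423 × 10^-17 s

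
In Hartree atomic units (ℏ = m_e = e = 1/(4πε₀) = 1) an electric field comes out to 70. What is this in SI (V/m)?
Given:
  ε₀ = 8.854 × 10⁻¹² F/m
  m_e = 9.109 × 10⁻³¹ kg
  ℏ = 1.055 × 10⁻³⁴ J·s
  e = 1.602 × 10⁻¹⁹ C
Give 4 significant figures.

3.592 × 10¹³ V/m

One atomic unit of electric field: E_au = E_h/(e a₀) = m_e²e⁵/((4πε₀)³ℏ⁴) = 5.131 × 10¹¹ V/m.
70 × 5.131 × 10¹¹ V/m = 3.592 × 10¹³ V/m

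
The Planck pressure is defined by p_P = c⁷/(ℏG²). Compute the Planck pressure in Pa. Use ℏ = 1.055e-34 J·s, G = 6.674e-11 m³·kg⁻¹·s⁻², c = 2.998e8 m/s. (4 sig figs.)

4.632e113 Pa

p_P = c⁷/(ℏG²)
  = 2.177e59 / 4.699e-55
  = 4.632e113 Pa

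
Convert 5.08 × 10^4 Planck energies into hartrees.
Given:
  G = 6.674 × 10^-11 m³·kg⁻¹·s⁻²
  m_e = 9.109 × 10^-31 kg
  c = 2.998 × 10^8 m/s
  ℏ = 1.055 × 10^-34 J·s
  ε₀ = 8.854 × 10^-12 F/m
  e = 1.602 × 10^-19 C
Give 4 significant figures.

2.283 × 10^31

Planck energy: E_P = √(ℏc⁵/G) = 1.957 × 10^9 J
hartree: E_h = m_e e⁴/(4πε₀ℏ)² = 4.354 × 10^-18 J
5.08 × 10^4 × 1.957 × 10^9 / 4.354 × 10^-18 = 2.283 × 10^31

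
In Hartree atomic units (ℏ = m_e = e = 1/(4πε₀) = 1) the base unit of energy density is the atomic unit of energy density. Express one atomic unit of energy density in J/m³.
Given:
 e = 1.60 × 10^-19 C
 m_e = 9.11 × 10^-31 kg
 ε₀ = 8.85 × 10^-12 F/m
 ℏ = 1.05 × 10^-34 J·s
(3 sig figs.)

u_au = E_h/a₀³ = m_e⁴e¹⁰/((4πε₀)⁵ℏ⁸)
E_h = 4.38 × 10^-18 J
a₀ = 5.26 × 10^-11 m
E_h/a₀³ = 3.01 × 10^13 J/m³

3.01 × 10^13 J/m³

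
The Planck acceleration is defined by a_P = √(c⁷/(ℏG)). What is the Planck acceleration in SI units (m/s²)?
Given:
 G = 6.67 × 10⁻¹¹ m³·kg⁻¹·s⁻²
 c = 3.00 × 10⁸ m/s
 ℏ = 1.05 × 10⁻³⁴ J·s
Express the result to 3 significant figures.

5.59 × 10⁵¹ m/s²

a_P = √(c⁷/(ℏG))
  = √(3.12 × 10¹⁰³)
  = 5.59 × 10⁵¹ m/s²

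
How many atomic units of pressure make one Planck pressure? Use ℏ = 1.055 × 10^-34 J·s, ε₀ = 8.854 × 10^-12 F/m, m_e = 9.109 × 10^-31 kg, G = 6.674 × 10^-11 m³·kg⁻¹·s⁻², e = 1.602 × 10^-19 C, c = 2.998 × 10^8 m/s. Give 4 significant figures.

Planck pressure: p_P = c⁷/(ℏG²) = 4.632 × 10^113 Pa
atomic unit of pressure: P_au = E_h/a₀³ = m_e⁴e¹⁰/((4πε₀)⁵ℏ⁸) = 2.929 × 10^13 Pa
ratio = 4.632 × 10^113 / 2.929 × 10^13 = 1.581 × 10^100

1.581 × 10^100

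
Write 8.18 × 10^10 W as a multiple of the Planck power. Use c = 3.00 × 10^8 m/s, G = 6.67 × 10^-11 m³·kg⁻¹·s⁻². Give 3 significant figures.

2.25 × 10^-42

Planck power: P_P = c⁵/G = 3.64 × 10^52 W.
8.18 × 10^10 / 3.64 × 10^52 = 2.25 × 10^-42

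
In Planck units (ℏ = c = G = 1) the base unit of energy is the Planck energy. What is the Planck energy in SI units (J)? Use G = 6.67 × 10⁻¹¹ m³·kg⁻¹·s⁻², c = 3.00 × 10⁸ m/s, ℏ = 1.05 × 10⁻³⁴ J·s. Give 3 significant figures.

E_P = √(ℏc⁵/G)
  = √(3.83 × 10¹⁸)
  = 1.96 × 10⁹ J

1.96 × 10⁹ J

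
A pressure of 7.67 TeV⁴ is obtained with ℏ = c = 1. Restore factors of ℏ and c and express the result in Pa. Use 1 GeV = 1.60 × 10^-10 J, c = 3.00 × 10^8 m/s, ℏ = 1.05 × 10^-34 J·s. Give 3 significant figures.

Pressure is [E]/[L]³ = [E]⁴/(ℏc)³.
1 GeV⁴ → 1/(ℏc)³ × (1 GeV in J)⁴ = 2.10 × 10^37 Pa.
Convert the energy scale: 7.67 TeV⁴ = 7.67 × 10^12 GeV⁴.
Result: 7.67 × 10^12 × 2.10 × 10^37 = 1.61 × 10^50 Pa.

1.61 × 10^50 Pa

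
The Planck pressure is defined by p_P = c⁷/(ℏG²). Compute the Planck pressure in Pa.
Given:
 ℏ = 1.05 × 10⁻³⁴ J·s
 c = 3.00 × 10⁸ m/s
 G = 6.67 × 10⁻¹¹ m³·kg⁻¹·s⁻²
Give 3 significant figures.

4.68 × 10¹¹³ Pa

p_P = c⁷/(ℏG²)
  = 2.19 × 10⁵⁹ / 4.67 × 10⁻⁵⁵
  = 4.68 × 10¹¹³ Pa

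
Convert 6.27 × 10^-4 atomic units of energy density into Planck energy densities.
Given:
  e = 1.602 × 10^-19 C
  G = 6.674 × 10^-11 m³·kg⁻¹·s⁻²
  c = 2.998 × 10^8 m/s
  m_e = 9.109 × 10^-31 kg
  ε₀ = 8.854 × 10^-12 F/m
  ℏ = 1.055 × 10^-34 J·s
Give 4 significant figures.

atomic unit of energy density: u_au = E_h/a₀³ = m_e⁴e¹⁰/((4πε₀)⁵ℏ⁸) = 2.929 × 10^13 J/m³
Planck energy density: u_P = c⁷/(ℏG²) = 4.632 × 10^113 J/m³
6.27 × 10^-4 × 2.929 × 10^13 / 4.632 × 10^113 = 3.965 × 10^-104

3.965 × 10^-104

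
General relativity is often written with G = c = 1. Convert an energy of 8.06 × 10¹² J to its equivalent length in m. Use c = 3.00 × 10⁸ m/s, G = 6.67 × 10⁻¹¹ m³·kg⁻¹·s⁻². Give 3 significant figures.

6.64 × 10⁻³² m

Energy → length via G/c⁴.
8.06 × 10¹² J × (G/c⁴) = 6.64 × 10⁻³² m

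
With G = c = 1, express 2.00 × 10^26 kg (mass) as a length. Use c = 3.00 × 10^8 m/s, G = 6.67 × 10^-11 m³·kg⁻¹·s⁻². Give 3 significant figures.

0.148 m

In G = c = 1 units mass has dimensions of length; the conversion factor is G/c².
2.00 × 10^26 kg × (G/c²) = 0.148 m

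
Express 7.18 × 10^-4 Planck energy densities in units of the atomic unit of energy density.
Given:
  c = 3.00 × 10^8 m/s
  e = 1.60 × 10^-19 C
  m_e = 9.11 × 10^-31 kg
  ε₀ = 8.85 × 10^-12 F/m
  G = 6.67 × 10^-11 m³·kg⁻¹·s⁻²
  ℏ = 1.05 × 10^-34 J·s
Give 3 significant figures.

1.12 × 10^97

Planck energy density: u_P = c⁷/(ℏG²) = 4.68 × 10^113 J/m³
atomic unit of energy density: u_au = E_h/a₀³ = m_e⁴e¹⁰/((4πε₀)⁵ℏ⁸) = 3.01 × 10^13 J/m³
7.18 × 10^-4 × 4.68 × 10^113 / 3.01 × 10^13 = 1.12 × 10^97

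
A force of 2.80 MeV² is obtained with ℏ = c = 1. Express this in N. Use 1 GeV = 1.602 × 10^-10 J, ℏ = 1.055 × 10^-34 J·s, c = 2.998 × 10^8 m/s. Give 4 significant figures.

Force is [E]/[L] = [E]²/(ℏc); restore (ℏc)⁻¹.
1 GeV² → 1/(ℏc) × (1 GeV in J)² = 8.114 × 10^5 N.
Convert the energy scale: 2.80 MeV² = 2.80 × 10^-6 GeV².
Result: 2.80 × 10^-6 × 8.114 × 10^5 = 2.272 N.

2.272 N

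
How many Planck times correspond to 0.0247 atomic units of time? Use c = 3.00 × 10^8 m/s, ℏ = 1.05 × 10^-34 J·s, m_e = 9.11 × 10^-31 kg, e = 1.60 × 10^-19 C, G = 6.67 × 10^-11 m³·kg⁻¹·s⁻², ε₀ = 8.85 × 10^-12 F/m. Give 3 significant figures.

1.10 × 10^25

atomic unit of time: τ_au = (4πε₀)²ℏ³/(m_e e⁴) = 2.40 × 10^-17 s
Planck time: t_P = √(ℏG/c⁵) = 5.37 × 10^-44 s
0.0247 × 2.40 × 10^-17 / 5.37 × 10^-44 = 1.10 × 10^25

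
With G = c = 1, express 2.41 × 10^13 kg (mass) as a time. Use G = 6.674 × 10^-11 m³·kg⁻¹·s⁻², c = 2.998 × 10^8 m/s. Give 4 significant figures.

5.969 × 10^-23 s

Mass → time via G/c³.
2.41 × 10^13 kg × (G/c³) = 5.969 × 10^-23 s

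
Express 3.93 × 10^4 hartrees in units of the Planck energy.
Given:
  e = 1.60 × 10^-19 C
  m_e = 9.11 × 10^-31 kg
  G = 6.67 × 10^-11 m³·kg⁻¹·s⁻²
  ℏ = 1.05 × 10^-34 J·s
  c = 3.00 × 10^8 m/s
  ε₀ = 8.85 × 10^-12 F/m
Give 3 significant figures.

hartree: E_h = m_e e⁴/(4πε₀ℏ)² = 4.38 × 10^-18 J
Planck energy: E_P = √(ℏc⁵/G) = 1.96 × 10^9 J
3.93 × 10^4 × 4.38 × 10^-18 / 1.96 × 10^9 = 8.80 × 10^-23

8.80 × 10^-23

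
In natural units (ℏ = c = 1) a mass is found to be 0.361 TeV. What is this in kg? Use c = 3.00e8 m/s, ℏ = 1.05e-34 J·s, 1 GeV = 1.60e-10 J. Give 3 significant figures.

Mass is [E]/c²; divide by c².
1 GeV → 1/c² × (1 GeV in J) = 1.78e-27 kg.
Convert the energy scale: 0.361 TeV = 361 GeV.
Result: 361 × 1.78e-27 = 6.42e-25 kg.

6.42e-25 kg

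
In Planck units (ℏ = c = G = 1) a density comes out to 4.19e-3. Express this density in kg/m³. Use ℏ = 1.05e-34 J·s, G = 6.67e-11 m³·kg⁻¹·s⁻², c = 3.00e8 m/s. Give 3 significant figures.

2.18e94 kg/m³

One Planck density: ρ_P = c⁵/(ℏG²) = 5.20e96 kg/m³.
4.19e-3 × 5.20e96 kg/m³ = 2.18e94 kg/m³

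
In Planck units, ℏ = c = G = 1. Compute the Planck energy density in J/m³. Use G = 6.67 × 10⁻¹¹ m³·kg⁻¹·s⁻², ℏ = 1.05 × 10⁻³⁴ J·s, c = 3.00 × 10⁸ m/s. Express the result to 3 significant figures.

4.68 × 10¹¹³ J/m³

The unique combination of the constants set to 1 with dimensions of energy density is u_P = c⁷/(ℏG²).
  = 2.19 × 10⁵⁹ / 4.67 × 10⁻⁵⁵
  = 4.68 × 10¹¹³ J/m³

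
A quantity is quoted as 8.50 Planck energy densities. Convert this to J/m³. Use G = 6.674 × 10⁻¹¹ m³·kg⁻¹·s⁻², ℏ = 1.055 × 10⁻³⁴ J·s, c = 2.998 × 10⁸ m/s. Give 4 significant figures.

3.937 × 10¹¹⁴ J/m³

One Planck energy density: u_P = c⁷/(ℏG²) = 4.632 × 10¹¹³ J/m³.
8.50 × 4.632 × 10¹¹³ J/m³ = 3.937 × 10¹¹⁴ J/m³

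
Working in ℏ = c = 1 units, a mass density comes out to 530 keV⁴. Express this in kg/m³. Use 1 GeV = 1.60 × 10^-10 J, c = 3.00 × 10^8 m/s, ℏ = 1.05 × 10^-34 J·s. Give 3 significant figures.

Mass density is [E]/(c²[L]³) = [E]⁴/(ℏ³c⁵).
1 GeV⁴ → 1/(ℏ³c⁵) × (1 GeV in J)⁴ = 2.33 × 10^20 kg/m³.
Convert the energy scale: 530 keV⁴ = 5.30 × 10^-22 GeV⁴.
Result: 5.30 × 10^-22 × 2.33 × 10^20 = 0.123 kg/m³.

0.123 kg/m³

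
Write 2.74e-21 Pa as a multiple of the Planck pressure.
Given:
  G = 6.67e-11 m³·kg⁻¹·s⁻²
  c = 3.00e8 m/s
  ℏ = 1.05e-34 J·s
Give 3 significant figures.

5.85e-135

Planck pressure: p_P = c⁷/(ℏG²) = 4.68e113 Pa.
2.74e-21 / 4.68e113 = 5.85e-135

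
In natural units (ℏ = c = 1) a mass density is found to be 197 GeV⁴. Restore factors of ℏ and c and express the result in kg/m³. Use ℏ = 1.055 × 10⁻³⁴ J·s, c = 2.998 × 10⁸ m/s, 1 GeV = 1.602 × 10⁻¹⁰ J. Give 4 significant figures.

Mass density is [E]/(c²[L]³) = [E]⁴/(ℏ³c⁵).
1 GeV⁴ → 1/(ℏ³c⁵) × (1 GeV in J)⁴ = 2.316 × 10²⁰ kg/m³.
Result: 197 × 2.316 × 10²⁰ = 4.562 × 10²² kg/m³.

4.562 × 10²² kg/m³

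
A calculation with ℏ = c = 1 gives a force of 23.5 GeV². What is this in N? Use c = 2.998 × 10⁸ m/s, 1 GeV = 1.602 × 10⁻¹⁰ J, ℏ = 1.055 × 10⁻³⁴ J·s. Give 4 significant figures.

Force is [E]/[L] = [E]²/(ℏc); restore (ℏc)⁻¹.
1 GeV² → 1/(ℏc) × (1 GeV in J)² = 8.114 × 10⁵ N.
Result: 23.5 × 8.114 × 10⁵ = 1.907 × 10⁷ N.

1.907 × 10⁷ N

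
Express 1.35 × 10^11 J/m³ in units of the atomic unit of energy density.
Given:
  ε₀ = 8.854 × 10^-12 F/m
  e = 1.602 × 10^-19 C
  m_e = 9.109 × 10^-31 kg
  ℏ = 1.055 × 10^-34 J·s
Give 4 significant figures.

4.609 × 10^-3

atomic unit of energy density: u_au = E_h/a₀³ = m_e⁴e¹⁰/((4πε₀)⁵ℏ⁸) = 2.929 × 10^13 J/m³.
1.35 × 10^11 / 2.929 × 10^13 = 4.609 × 10^-3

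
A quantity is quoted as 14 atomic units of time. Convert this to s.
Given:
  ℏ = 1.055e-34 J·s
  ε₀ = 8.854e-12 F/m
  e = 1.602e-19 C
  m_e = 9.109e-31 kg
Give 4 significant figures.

One atomic unit of time: τ_au = (4πε₀)²ℏ³/(m_e e⁴) = 2.423e-17 s.
14 × 2.423e-17 s = 3.392e-16 s

3.392e-16 s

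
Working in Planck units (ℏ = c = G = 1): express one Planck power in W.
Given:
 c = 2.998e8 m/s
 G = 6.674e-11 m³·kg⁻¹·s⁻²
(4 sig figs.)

The unique combination of the constants set to 1 with dimensions of power is P_P = c⁵/G.
  = 2.422e42 / 6.674e-11
  = 3.629e52 W

3.629e52 W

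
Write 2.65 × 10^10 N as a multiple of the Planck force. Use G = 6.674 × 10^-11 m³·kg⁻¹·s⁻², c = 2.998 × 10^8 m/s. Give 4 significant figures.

2.189 × 10^-34

Planck force: F_P = c⁴/G = 1.210 × 10^44 N.
2.65 × 10^10 / 1.210 × 10^44 = 2.189 × 10^-34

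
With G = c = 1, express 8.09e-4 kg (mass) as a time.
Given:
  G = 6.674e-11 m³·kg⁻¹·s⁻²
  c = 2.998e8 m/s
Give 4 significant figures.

Mass → time via G/c³.
8.09e-4 kg × (G/c³) = 2.004e-39 s

2.004e-39 s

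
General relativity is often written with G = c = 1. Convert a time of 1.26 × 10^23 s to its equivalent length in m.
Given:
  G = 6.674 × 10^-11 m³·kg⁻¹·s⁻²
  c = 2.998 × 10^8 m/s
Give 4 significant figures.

3.777 × 10^31 m

Time → length via c.
1.26 × 10^23 s × (c) = 3.777 × 10^31 m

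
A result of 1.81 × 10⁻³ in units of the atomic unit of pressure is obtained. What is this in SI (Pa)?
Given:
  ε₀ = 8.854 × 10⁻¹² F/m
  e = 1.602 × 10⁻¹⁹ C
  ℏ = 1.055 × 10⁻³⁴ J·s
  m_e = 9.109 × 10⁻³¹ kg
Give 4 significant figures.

5.302 × 10¹⁰ Pa

One atomic unit of pressure: P_au = E_h/a₀³ = m_e⁴e¹⁰/((4πε₀)⁵ℏ⁸) = 2.929 × 10¹³ Pa.
1.81 × 10⁻³ × 2.929 × 10¹³ Pa = 5.302 × 10¹⁰ Pa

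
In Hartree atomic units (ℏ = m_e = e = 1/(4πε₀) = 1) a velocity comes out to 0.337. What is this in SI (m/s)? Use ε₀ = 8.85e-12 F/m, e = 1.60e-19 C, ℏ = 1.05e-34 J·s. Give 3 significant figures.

7.39e5 m/s

One atomic unit of velocity: v_au = e²/(4πε₀ℏ) = 2.19e6 m/s.
0.337 × 2.19e6 m/s = 7.39e5 m/s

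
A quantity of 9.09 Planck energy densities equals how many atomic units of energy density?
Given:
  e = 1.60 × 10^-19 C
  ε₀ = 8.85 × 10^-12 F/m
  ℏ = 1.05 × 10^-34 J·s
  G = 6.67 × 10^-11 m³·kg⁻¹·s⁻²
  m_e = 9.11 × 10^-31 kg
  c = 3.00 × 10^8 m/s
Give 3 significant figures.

1.41 × 10^101

Planck energy density: u_P = c⁷/(ℏG²) = 4.68 × 10^113 J/m³
atomic unit of energy density: u_au = E_h/a₀³ = m_e⁴e¹⁰/((4πε₀)⁵ℏ⁸) = 3.01 × 10^13 J/m³
9.09 × 4.68 × 10^113 / 3.01 × 10^13 = 1.41 × 10^101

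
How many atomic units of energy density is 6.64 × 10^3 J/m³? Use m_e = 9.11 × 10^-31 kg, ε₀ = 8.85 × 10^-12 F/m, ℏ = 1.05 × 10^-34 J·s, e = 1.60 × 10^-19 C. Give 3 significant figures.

2.20 × 10^-10

atomic unit of energy density: u_au = E_h/a₀³ = m_e⁴e¹⁰/((4πε₀)⁵ℏ⁸) = 3.01 × 10^13 J/m³.
6.64 × 10^3 / 3.01 × 10^13 = 2.20 × 10^-10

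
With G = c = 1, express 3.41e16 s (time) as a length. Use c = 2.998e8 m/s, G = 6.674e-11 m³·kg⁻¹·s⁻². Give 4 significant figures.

Time → length via c.
3.41e16 s × (c) = 1.022e25 m

1.022e25 m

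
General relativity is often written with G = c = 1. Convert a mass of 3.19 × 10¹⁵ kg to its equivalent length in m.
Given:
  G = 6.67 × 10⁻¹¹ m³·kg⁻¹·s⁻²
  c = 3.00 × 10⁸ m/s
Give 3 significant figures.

2.36 × 10⁻¹² m

In G = c = 1 units mass has dimensions of length; the conversion factor is G/c².
3.19 × 10¹⁵ kg × (G/c²) = 2.36 × 10⁻¹² m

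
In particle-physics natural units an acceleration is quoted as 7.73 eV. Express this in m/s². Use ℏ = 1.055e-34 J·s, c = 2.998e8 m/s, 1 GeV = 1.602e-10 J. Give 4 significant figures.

Acceleration is [L]/[T]² = c·[E]/ℏ.
1 GeV → c/ℏ × (1 GeV in J) = 4.552e32 m/s².
Convert the energy scale: 7.73 eV = 7.73e-9 GeV.
Result: 7.73e-9 × 4.552e32 = 3.519e24 m/s².

3.519e24 m/s²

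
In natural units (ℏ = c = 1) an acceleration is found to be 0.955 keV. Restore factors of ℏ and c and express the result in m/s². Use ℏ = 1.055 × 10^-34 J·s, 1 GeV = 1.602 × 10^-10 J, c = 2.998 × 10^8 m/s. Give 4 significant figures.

4.348 × 10^26 m/s²

Acceleration is [L]/[T]² = c·[E]/ℏ.
1 GeV → c/ℏ × (1 GeV in J) = 4.552 × 10^32 m/s².
Convert the energy scale: 0.955 keV = 9.55 × 10^-7 GeV.
Result: 9.55 × 10^-7 × 4.552 × 10^32 = 4.348 × 10^26 m/s².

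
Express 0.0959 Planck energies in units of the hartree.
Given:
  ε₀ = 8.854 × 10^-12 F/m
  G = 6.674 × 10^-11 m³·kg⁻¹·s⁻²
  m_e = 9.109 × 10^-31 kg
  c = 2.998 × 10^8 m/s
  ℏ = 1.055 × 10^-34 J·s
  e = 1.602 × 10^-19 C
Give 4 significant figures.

Planck energy: E_P = √(ℏc⁵/G) = 1.957 × 10^9 J
hartree: E_h = m_e e⁴/(4πε₀ℏ)² = 4.354 × 10^-18 J
0.0959 × 1.957 × 10^9 / 4.354 × 10^-18 = 4.309 × 10^25

4.309 × 10^25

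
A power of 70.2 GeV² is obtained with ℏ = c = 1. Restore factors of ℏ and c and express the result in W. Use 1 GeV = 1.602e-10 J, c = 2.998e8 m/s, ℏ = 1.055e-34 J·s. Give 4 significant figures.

Power is [E]/[T] = [E]²/ℏ.
1 GeV² → 1/ℏ × (1 GeV in J)² = 2.433e14 W.
Result: 70.2 × 2.433e14 = 1.708e16 W.

1.708e16 W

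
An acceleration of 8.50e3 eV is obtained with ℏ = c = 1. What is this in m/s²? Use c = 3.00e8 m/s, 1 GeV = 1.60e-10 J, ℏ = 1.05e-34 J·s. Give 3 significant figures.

Acceleration is [L]/[T]² = c·[E]/ℏ.
1 GeV → c/ℏ × (1 GeV in J) = 4.57e32 m/s².
Convert the energy scale: 8.50e3 eV = 8.50e-6 GeV.
Result: 8.50e-6 × 4.57e32 = 3.89e27 m/s².

3.89e27 m/s²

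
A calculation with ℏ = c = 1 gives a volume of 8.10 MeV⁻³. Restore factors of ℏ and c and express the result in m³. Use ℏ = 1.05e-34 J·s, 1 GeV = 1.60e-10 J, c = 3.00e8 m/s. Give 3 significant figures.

6.18e-38 m³

Volume is [L]³ = [E]⁻³·(ℏc)³.
1 GeV⁻³ → (ℏc)³ × (1 GeV in J)⁻³ = 7.63e-48 m³.
Convert the energy scale: 8.10 MeV⁻³ = 8.10e9 GeV⁻³.
Result: 8.10e9 × 7.63e-48 = 6.18e-38 m³.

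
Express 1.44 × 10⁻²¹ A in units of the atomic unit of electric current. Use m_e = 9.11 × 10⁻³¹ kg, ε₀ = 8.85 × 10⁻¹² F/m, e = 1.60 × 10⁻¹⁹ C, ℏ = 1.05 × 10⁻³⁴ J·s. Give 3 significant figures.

atomic unit of electric current: I_au = e E_h/ℏ = m_e e⁵/((4πε₀)²ℏ³) = 6.67 × 10⁻³ A.
1.44 × 10⁻²¹ / 6.67 × 10⁻³ = 2.16 × 10⁻¹⁹

2.16 × 10⁻¹⁹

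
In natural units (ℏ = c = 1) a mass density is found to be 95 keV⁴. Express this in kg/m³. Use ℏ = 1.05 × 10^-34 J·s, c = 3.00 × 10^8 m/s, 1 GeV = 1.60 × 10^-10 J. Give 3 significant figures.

0.0221 kg/m³

Mass density is [E]/(c²[L]³) = [E]⁴/(ℏ³c⁵).
1 GeV⁴ → 1/(ℏ³c⁵) × (1 GeV in J)⁴ = 2.33 × 10^20 kg/m³.
Convert the energy scale: 95 keV⁴ = 9.50 × 10^-23 GeV⁴.
Result: 9.50 × 10^-23 × 2.33 × 10^20 = 0.0221 kg/m³.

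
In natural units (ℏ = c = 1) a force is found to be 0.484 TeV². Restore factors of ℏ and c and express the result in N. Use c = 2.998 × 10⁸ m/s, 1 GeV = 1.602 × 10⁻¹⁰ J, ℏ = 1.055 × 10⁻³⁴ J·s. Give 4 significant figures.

Force is [E]/[L] = [E]²/(ℏc); restore (ℏc)⁻¹.
1 GeV² → 1/(ℏc) × (1 GeV in J)² = 8.114 × 10⁵ N.
Convert the energy scale: 0.484 TeV² = 4.84 × 10⁵ GeV².
Result: 4.84 × 10⁵ × 8.114 × 10⁵ = 3.927 × 10¹¹ N.

3.927 × 10¹¹ N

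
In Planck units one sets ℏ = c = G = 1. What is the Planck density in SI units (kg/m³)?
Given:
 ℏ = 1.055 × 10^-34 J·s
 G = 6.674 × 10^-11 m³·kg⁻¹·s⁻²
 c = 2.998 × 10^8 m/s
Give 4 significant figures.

5.154 × 10^96 kg/m³

ρ_P = c⁵/(ℏG²)
  = 2.422 × 10^42 / 4.699 × 10^-55
  = 5.154 × 10^96 kg/m³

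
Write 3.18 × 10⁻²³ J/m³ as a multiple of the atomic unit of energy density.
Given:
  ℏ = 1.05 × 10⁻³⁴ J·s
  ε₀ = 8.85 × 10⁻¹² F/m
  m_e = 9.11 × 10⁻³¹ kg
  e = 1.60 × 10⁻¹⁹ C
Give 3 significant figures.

1.06 × 10⁻³⁶

atomic unit of energy density: u_au = E_h/a₀³ = m_e⁴e¹⁰/((4πε₀)⁵ℏ⁸) = 3.01 × 10¹³ J/m³.
3.18 × 10⁻²³ / 3.01 × 10¹³ = 1.06 × 10⁻³⁶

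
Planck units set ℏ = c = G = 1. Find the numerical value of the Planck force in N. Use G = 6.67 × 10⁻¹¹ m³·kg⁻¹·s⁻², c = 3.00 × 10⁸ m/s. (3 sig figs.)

1.21 × 10⁴⁴ N

The unique combination of the constants set to 1 with dimensions of force is F_P = c⁴/G.
  = 8.10 × 10³³ / 6.67 × 10⁻¹¹
  = 1.21 × 10⁴⁴ N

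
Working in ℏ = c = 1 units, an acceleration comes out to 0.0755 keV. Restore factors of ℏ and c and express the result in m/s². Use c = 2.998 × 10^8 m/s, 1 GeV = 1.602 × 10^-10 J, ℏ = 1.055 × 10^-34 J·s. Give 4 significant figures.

3.437 × 10^25 m/s²

Acceleration is [L]/[T]² = c·[E]/ℏ.
1 GeV → c/ℏ × (1 GeV in J) = 4.552 × 10^32 m/s².
Convert the energy scale: 0.0755 keV = 7.55 × 10^-8 GeV.
Result: 7.55 × 10^-8 × 4.552 × 10^32 = 3.437 × 10^25 m/s².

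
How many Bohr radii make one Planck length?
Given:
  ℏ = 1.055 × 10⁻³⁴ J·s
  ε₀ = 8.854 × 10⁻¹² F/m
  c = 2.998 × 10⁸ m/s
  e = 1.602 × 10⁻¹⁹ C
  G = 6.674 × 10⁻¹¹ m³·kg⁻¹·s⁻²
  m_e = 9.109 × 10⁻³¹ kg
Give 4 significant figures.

Planck length: ℓ_P = √(ℏG/c³) = 1.616 × 10⁻³⁵ m
Bohr radius: a₀ = 4πε₀ℏ²/(m_e e²) = 5.297 × 10⁻¹¹ m
ratio = 1.616 × 10⁻³⁵ / 5.297 × 10⁻¹¹ = 3.051 × 10⁻²⁵

3.051 × 10⁻²⁵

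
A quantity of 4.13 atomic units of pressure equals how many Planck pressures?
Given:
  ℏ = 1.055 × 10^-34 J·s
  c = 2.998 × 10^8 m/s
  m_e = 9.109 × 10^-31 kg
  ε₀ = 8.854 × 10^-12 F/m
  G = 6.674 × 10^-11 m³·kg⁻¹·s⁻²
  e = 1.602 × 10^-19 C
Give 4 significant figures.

atomic unit of pressure: P_au = E_h/a₀³ = m_e⁴e¹⁰/((4πε₀)⁵ℏ⁸) = 2.929 × 10^13 Pa
Planck pressure: p_P = c⁷/(ℏG²) = 4.632 × 10^113 Pa
4.13 × 2.929 × 10^13 / 4.632 × 10^113 = 2.612 × 10^-100

2.612 × 10^-100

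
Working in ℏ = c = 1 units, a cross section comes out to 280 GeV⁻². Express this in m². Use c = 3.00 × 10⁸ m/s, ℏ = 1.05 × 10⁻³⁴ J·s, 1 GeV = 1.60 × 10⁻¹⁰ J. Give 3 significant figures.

1.09 × 10⁻²⁹ m²

Area is [L]² = [E]⁻²·(ℏc)²; restore (ℏc)².
1 GeV⁻² → (ℏc)² × (1 GeV in J)⁻² = 3.88 × 10⁻³² m².
Result: 280 × 3.88 × 10⁻³² = 1.09 × 10⁻²⁹ m².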